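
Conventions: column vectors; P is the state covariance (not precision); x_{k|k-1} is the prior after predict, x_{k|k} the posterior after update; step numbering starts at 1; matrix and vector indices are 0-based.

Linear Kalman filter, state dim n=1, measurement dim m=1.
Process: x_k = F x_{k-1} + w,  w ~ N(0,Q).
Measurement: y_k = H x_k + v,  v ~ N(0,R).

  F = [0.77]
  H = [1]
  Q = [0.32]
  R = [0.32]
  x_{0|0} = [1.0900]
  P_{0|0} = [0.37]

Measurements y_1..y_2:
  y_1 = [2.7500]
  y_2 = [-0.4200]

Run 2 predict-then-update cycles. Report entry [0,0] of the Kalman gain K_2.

step 1: x^-=[0.8393]  P^-=[0.5394]  S=[0.8594]  K=[0.6276]  nu=[1.9107]  x^+=[2.0385]  P^+=[0.2008]
step 2: x^-=[1.5697]  P^-=[0.4391]  S=[0.7591]  K=[0.5784]  nu=[-1.9897]  x^+=[0.4188]  P^+=[0.1851]

K[0,0] = 0.5784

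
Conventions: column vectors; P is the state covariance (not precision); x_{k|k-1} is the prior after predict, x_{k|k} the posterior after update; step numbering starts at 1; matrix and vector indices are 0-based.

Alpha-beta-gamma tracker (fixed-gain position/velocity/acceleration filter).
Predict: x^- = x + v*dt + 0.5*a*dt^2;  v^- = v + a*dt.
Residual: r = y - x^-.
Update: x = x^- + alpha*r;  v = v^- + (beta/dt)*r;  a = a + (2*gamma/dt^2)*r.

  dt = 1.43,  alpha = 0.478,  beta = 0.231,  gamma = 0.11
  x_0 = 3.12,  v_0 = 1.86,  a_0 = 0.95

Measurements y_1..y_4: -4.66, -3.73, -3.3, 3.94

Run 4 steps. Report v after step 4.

step 1: x_pred=6.7511  r=-11.4111  x^+=1.2966  v^+=1.3752  a^+=-0.2777
step 2: x_pred=2.9792  r=-6.7092  x^+=-0.2278  v^+=-0.1057  a^+=-0.9995
step 3: x_pred=-1.4008  r=-1.8992  x^+=-2.3086  v^+=-1.8417  a^+=-1.2038
step 4: x_pred=-6.1731  r=10.1131  x^+=-1.3390  v^+=-1.9295  a^+=-0.1158

v_post = -1.9295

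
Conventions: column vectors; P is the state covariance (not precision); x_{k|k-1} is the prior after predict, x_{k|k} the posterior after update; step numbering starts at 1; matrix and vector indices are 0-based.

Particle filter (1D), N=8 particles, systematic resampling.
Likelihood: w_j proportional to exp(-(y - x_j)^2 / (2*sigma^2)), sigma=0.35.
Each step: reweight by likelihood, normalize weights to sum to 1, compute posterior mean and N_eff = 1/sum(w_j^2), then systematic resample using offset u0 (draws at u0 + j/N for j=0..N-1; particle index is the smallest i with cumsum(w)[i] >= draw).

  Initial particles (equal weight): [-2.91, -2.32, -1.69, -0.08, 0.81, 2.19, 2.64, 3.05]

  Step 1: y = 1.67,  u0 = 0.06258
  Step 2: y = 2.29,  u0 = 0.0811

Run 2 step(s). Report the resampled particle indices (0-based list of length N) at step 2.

resampled_idx = [1, 2, 3, 4, 5, 5, 6, 7]

step 1: w=[0.0000, 0.0000, 0.0000, 0.0000, 0.1214, 0.8241, 0.0534, 0.0010]  mean=2.0473  Neff=1.4351  idx=[4, 5, 5, 5, 5, 5, 5, 5]
step 2: w=[0.0000, 0.1429, 0.1429, 0.1429, 0.1429, 0.1429, 0.1429, 0.1429]  mean=2.1900  Neff=7.0003  idx=[1, 2, 3, 4, 5, 5, 6, 7]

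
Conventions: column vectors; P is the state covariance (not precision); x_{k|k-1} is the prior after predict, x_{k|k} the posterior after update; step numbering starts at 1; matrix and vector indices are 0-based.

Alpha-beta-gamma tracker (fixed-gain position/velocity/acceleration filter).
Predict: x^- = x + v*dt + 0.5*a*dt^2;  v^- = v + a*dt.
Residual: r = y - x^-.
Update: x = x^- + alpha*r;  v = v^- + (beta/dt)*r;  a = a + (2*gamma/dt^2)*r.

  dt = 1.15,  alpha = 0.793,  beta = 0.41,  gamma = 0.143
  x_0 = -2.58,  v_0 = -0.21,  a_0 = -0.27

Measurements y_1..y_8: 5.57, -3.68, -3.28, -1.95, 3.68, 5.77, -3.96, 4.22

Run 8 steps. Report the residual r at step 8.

step 1: x_pred=-3.0000  r=8.5700  x^+=3.7960  v^+=2.5349  a^+=1.5833
step 2: x_pred=7.7581  r=-11.4381  x^+=-1.3123  v^+=0.2778  a^+=-0.8902
step 3: x_pred=-1.5815  r=-1.6985  x^+=-2.9284  v^+=-1.3515  a^+=-1.2576
step 4: x_pred=-5.3142  r=3.3642  x^+=-2.6464  v^+=-1.5983  a^+=-0.5300
step 5: x_pred=-4.8349  r=8.5149  x^+=1.9174  v^+=0.8279  a^+=1.3114
step 6: x_pred=3.7367  r=2.0333  x^+=5.3491  v^+=3.0610  a^+=1.7511
step 7: x_pred=10.0271  r=-13.9871  x^+=-1.0647  v^+=0.0880  a^+=-1.2737
step 8: x_pred=-1.8057  r=6.0257  x^+=2.9727  v^+=0.7715  a^+=0.0294

resid = 6.0257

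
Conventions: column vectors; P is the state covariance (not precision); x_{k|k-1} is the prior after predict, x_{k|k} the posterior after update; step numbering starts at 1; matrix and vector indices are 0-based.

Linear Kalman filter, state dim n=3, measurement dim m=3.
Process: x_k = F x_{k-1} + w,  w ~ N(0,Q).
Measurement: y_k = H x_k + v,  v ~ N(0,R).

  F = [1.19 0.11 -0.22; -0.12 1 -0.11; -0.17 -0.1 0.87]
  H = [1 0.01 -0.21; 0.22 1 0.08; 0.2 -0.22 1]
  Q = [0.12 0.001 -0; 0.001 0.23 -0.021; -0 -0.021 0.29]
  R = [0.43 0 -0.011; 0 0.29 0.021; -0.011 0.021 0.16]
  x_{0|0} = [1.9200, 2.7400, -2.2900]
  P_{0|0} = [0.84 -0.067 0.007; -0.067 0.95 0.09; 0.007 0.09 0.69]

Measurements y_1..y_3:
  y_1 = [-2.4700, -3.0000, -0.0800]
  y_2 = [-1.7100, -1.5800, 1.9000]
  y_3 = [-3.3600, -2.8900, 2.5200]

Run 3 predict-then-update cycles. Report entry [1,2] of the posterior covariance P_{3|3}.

P_post[1,2] = 0.0320

step 1: x^-=[3.0900, 2.7615, -2.5927]  P^-=[1.3289 -0.0982 -0.2851; -0.0982 1.1969 -0.0756; -0.2851 -0.0756 0.8260]  S=[1.9135 0.1982 -0.1773; 0.1982 1.4912 -0.2742; -0.1773 -0.2742 1.0250]  K=[0.7338 0.0432 0.1407; -0.1321 0.7711 -0.1664; -0.1811 0.1165 0.7663]  nu=[-6.1321, -6.2339, 2.5022]  x^+=[-1.3272, -1.6518, -0.2911]  P^+=[0.3028 -0.0467 -0.0555; -0.0467 0.2264 0.0502; -0.0555 0.0502 0.1492]
step 2: x^-=[-1.6970, -1.4606, 0.1376]  P^-=[0.5732 -0.0745 -0.1395; -0.0745 0.4612 0.0046; -0.1395 0.0046 0.4200]  S=[1.0788 0.0433 -0.1027; 0.0433 0.7447 -0.0614; -0.1027 -0.0614 0.5740]  K=[0.5651 0.0288 0.0895; -0.1037 0.5915 -0.1501; -0.1509 0.0734 0.6622]  nu=[0.0305, 0.2429, 1.7805]  x^+=[-1.5135, -1.5873, 1.3299]  P^+=[0.2327 -0.0373 -0.0460; -0.0373 0.1738 0.0352; -0.0460 0.0352 0.1261]
step 3: x^-=[-2.2682, -1.5519, 1.5730]  P^-=[0.4704 -0.0573 -0.1132; -0.0573 0.4086 -0.0048; -0.1132 -0.0048 0.4001]  S=[0.9645 0.0406 -0.0981; 0.0406 0.6940 -0.0563; -0.0981 -0.0563 0.5606]  K=[0.5189 0.0298 0.0821; -0.0930 0.5634 -0.1491; -0.1405 0.0649 0.6572]  nu=[-0.7459, -0.9649, 1.0592]  x^+=[-2.5970, -2.1841, 2.3113]  P^+=[0.2137 -0.0333 -0.0420; -0.0333 0.1650 0.0320; -0.0420 0.0320 0.1235]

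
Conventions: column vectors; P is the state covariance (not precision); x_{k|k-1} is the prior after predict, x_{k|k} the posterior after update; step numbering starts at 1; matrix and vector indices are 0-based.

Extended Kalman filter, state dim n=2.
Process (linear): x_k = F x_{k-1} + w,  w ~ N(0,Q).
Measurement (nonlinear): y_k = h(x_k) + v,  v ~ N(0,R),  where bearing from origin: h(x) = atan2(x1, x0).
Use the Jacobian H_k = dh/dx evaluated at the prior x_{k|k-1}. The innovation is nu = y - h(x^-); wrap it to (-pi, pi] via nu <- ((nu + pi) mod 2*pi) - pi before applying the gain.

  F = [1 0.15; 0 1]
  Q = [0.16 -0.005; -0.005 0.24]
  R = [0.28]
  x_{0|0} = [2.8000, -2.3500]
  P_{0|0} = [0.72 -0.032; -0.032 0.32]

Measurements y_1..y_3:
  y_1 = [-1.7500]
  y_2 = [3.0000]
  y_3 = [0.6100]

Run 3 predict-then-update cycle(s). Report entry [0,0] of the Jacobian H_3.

step 1: x^-=[2.4475, -2.3500]  P^-=[0.8776 0.0110; 0.0110 0.5600]  H_jac=[0.2041 0.2126]  S=[0.3428]  K=[0.5293; 0.3538]  nu=[-0.9849]  x^+=[1.9261, -2.6985]  P^+=[0.7815 -0.0532; -0.0532 0.5171]
step 2: x^-=[1.5214, -2.6985]  P^-=[0.9372 0.0194; 0.0194 0.7571]  H_jac=[0.2812 0.1585]  S=[0.3749]  K=[0.7112; 0.3347]  nu=[-2.2258]  x^+=[-0.0616, -3.4434]  P^+=[0.7476 -0.0699; -0.0699 0.7151]
step 3: x^-=[-0.5782, -3.4434]  P^-=[0.9027 0.0324; 0.0324 0.9551]  H_jac=[0.2824 -0.0474]  S=[0.3533]  K=[0.7173; -0.1023]  nu=[2.3471]  x^+=[1.1055, -3.6836]  P^+=[0.7209 0.0583; 0.0583 0.9514]

H_jac[0,0] = 0.2824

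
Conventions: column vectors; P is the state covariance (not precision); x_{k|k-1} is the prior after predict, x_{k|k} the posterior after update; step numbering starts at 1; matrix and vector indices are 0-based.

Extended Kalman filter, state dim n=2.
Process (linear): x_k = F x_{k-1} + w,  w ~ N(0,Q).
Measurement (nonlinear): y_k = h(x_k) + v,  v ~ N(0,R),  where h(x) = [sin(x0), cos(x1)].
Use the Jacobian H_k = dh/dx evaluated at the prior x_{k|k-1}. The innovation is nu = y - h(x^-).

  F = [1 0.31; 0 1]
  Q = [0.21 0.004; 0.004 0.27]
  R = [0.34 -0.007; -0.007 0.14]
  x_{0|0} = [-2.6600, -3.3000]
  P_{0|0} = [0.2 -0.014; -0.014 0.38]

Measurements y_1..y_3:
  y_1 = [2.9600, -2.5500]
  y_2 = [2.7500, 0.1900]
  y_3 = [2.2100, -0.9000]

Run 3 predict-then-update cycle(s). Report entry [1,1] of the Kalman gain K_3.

step 1: x^-=[-3.6830, -3.3000]  P^-=[0.4378 0.1078; 0.1078 0.6500]  H_jac=[-0.8570 0.0000; 0.0000 -0.1577]  S=[0.6616 0.0076; 0.0076 0.1562]  K=[-0.5662 -0.0814; -0.1322 -0.6501]  nu=[2.4447, -1.5625]  x^+=[-4.9400, -2.6073]  P^+=[0.2240 0.0471; 0.0471 0.5711]
step 2: x^-=[-5.7483, -2.6073]  P^-=[0.5181 0.2282; 0.2282 0.8411]  H_jac=[0.8603 0.0000; 0.0000 0.5092]  S=[0.7235 0.0930; 0.0930 0.3581]  K=[0.5942 0.1702; 0.1217 1.1645]  nu=[2.2403, 1.0507]  x^+=[-4.2383, -1.1112]  P^+=[0.2335 0.0386; 0.0386 0.3185]
step 3: x^-=[-4.5827, -1.1112]  P^-=[0.4980 0.1414; 0.1414 0.5885]  H_jac=[-0.1293 0.0000; 0.0000 0.8962]  S=[0.3483 -0.0234; -0.0234 0.6127]  K=[-0.1714 0.2002; 0.0053 0.8610]  nu=[1.2184, -1.3436]  x^+=[-5.0606, -2.2616]  P^+=[0.4616 0.0326; 0.0326 0.1345]

K[1,1] = 0.8610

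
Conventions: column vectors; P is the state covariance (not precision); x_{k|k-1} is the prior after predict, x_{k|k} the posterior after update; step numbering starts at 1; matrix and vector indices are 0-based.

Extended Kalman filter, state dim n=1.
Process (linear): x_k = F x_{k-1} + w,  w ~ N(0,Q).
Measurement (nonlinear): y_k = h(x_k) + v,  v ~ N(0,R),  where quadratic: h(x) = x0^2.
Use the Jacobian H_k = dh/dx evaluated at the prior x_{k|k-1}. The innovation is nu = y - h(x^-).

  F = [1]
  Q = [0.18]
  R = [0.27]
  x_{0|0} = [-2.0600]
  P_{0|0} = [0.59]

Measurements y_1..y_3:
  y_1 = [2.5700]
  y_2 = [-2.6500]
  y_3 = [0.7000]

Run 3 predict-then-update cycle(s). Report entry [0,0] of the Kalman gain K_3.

K[0,0] = -0.2819

step 1: x^-=[-2.0600]  P^-=[0.7700]  H_jac=[-4.1200]  S=[13.3403]  K=[-0.2378]  nu=[-1.6736]  x^+=[-1.6620]  P^+=[0.0156]
step 2: x^-=[-1.6620]  P^-=[0.1956]  H_jac=[-3.3240]  S=[2.4310]  K=[-0.2674]  nu=[-5.4123]  x^+=[-0.2146]  P^+=[0.0217]
step 3: x^-=[-0.2146]  P^-=[0.2017]  H_jac=[-0.4292]  S=[0.3072]  K=[-0.2819]  nu=[0.6539]  x^+=[-0.3989]  P^+=[0.1773]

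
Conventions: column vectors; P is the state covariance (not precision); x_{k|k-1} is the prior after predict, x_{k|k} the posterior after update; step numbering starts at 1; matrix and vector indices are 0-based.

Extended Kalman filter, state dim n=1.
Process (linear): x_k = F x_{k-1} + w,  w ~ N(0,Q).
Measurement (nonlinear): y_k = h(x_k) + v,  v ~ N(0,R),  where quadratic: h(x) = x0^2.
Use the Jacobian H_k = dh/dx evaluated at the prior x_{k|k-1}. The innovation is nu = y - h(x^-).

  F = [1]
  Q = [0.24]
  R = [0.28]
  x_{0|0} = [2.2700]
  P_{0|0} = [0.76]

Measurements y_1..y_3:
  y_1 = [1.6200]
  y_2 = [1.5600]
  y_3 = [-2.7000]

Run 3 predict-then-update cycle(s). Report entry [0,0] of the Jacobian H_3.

H_jac[0,0] = 2.5913

step 1: x^-=[2.2700]  P^-=[1.0000]  H_jac=[4.5400]  S=[20.8916]  K=[0.2173]  nu=[-3.5329]  x^+=[1.5023]  P^+=[0.0134]
step 2: x^-=[1.5023]  P^-=[0.2534]  H_jac=[3.0045]  S=[2.5675]  K=[0.2965]  nu=[-0.6968]  x^+=[1.2956]  P^+=[0.0276]
step 3: x^-=[1.2956]  P^-=[0.2676]  H_jac=[2.5913]  S=[2.0771]  K=[0.3339]  nu=[-4.3787]  x^+=[-0.1663]  P^+=[0.0361]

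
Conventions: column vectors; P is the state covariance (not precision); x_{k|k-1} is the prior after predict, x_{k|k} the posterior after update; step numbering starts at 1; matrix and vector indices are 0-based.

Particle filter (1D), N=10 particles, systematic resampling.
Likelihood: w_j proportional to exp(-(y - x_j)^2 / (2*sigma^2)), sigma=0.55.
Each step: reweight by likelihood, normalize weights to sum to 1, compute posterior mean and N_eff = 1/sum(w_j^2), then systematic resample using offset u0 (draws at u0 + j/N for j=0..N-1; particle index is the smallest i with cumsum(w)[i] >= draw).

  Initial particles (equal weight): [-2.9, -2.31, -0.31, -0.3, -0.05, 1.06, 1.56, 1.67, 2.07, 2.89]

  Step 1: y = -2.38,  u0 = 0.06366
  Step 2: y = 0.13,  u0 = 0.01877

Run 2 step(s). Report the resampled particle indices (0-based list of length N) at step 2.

step 1: w=[0.3916, 0.6073, 0.0005, 0.0005, 0.0001, 0.0000, 0.0000, 0.0000, 0.0000, 0.0000]  mean=-2.5389  Neff=1.9150  idx=[0, 0, 0, 0, 1, 1, 1, 1, 1, 1]
step 2: w=[0.0008, 0.0008, 0.0008, 0.0008, 0.1661, 0.1661, 0.1661, 0.1661, 0.1661, 0.1661]  mean=-2.3119  Neff=6.0386  idx=[4, 4, 5, 5, 6, 7, 7, 8, 8, 9]

resampled_idx = [4, 4, 5, 5, 6, 7, 7, 8, 8, 9]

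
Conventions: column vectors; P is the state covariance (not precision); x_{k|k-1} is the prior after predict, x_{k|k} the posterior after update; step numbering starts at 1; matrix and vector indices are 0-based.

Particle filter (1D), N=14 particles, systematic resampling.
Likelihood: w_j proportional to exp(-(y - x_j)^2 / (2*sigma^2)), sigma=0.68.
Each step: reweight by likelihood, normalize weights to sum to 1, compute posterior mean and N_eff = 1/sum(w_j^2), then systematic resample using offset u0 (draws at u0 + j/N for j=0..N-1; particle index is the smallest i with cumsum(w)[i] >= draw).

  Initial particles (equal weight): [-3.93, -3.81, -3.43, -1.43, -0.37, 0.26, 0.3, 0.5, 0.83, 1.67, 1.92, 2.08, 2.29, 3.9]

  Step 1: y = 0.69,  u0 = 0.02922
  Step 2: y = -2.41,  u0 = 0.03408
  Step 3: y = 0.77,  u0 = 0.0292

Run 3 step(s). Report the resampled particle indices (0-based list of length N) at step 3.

step 1: w=[0.0000, 0.0000, 0.0000, 0.0017, 0.0638, 0.1762, 0.1825, 0.2069, 0.2106, 0.0762, 0.0419, 0.0266, 0.0135, 0.0000]  mean=0.6469  Neff=6.0949  idx=[4, 5, 5, 6, 6, 6, 7, 7, 7, 8, 8, 8, 9, 10]
step 2: w=[0.8274, 0.0334, 0.0334, 0.0265, 0.0265, 0.0265, 0.0079, 0.0079, 0.0079, 0.0009, 0.0009, 0.0009, 0.0000, 0.0000]  mean=-0.2509  Neff=1.4510  idx=[0, 0, 0, 0, 0, 0, 0, 0, 0, 0, 0, 0, 2, 5]
step 3: w=[0.0547, 0.0547, 0.0547, 0.0547, 0.0547, 0.0547, 0.0547, 0.0547, 0.0547, 0.0547, 0.0547, 0.0547, 0.1683, 0.1756]  mean=-0.1464  Neff=10.5248  idx=[0, 1, 3, 4, 5, 7, 8, 9, 10, 12, 12, 12, 13, 13]

resampled_idx = [0, 1, 3, 4, 5, 7, 8, 9, 10, 12, 12, 12, 13, 13]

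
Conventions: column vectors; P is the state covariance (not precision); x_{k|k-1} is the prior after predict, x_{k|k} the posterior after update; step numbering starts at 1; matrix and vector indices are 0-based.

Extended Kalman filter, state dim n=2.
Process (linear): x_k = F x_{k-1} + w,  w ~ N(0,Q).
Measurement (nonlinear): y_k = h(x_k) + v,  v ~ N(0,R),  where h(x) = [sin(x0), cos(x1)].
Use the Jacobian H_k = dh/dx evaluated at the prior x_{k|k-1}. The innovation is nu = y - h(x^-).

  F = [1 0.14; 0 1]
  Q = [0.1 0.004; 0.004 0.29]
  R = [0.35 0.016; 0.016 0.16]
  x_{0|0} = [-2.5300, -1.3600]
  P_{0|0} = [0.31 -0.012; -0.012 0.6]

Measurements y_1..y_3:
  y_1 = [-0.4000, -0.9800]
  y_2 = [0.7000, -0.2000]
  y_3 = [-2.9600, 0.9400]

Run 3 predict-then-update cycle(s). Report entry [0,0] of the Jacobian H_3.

step 1: x^-=[-2.7204, -1.3600]  P^-=[0.4184 0.0760; 0.0760 0.8900]  H_jac=[-0.9126 0.0000; 0.0000 0.9779]  S=[0.6985 -0.0518; -0.0518 1.0110]  K=[-0.5433 0.0457; -0.0356 0.8590]  nu=[0.0088, -1.1892]  x^+=[-2.7795, -2.3818]  P^+=[0.2076 -0.0014; -0.0014 0.1400]
step 2: x^-=[-3.1130, -2.3818]  P^-=[0.3099 0.0222; 0.0222 0.4300]  H_jac=[-0.9996 0.0000; 0.0000 0.6887]  S=[0.6597 0.0007; 0.0007 0.3640]  K=[-0.4697 0.0429; -0.0345 0.8137]  nu=[0.7286, 0.5250]  x^+=[-3.4326, -1.9798]  P^+=[0.1638 -0.0009; -0.0009 0.1882]
step 3: x^-=[-3.7098, -1.9798]  P^-=[0.2672 0.0294; 0.0294 0.4782]  H_jac=[-0.8429 0.0000; 0.0000 0.9175]  S=[0.5398 -0.0067; -0.0067 0.5626]  K=[-0.4166 0.0430; -0.0362 0.7795]  nu=[-3.4981, 1.3377]  x^+=[-2.1948, -0.8105]  P^+=[0.1722 0.0002; 0.0002 0.1353]

H_jac[0,0] = -0.8429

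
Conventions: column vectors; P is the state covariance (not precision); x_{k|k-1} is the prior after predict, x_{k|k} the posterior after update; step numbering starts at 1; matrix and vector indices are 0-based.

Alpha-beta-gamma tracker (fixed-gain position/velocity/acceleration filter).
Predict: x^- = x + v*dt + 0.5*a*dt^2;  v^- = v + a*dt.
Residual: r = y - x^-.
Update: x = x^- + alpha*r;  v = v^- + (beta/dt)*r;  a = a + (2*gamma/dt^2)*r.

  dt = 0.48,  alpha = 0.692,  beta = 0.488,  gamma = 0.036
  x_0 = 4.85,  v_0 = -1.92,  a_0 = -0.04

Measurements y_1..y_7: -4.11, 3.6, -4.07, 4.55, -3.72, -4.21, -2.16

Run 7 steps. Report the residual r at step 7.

resid = 3.4676

step 1: x_pred=3.9238  r=-8.0338  x^+=-1.6356  v^+=-10.1069  a^+=-2.5506
step 2: x_pred=-6.7807  r=10.3807  x^+=0.4027  v^+=-0.7774  a^+=0.6934
step 3: x_pred=0.1095  r=-4.1795  x^+=-2.7827  v^+=-4.6937  a^+=-0.6127
step 4: x_pred=-5.1063  r=9.6563  x^+=1.5759  v^+=4.8294  a^+=2.4049
step 5: x_pred=4.1710  r=-7.8910  x^+=-1.2896  v^+=-2.0388  a^+=-0.0610
step 6: x_pred=-2.2752  r=-1.9348  x^+=-3.6141  v^+=-4.0351  a^+=-0.6657
step 7: x_pred=-5.6276  r=3.4676  x^+=-3.2280  v^+=-0.8292  a^+=0.4180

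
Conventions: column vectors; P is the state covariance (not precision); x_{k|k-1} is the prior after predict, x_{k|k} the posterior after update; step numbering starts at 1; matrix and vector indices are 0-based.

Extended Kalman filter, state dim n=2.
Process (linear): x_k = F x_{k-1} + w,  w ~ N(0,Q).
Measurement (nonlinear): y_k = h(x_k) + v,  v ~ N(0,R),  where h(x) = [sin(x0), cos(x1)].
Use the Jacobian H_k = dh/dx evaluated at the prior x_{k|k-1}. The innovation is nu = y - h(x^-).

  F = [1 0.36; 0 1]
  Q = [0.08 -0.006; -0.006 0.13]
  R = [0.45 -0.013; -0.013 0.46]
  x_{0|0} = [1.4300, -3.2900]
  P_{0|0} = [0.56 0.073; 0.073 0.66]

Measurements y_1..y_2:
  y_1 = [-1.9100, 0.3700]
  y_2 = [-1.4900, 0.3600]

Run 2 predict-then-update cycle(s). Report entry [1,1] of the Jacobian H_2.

H_jac[1,1] = -0.8181

step 1: x^-=[0.2456, -3.2900]  P^-=[0.7781 0.3046; 0.3046 0.7900]  H_jac=[0.9700 0.0000; 0.0000 -0.1479]  S=[1.1821 -0.0567; -0.0567 0.4773]  K=[0.6376 -0.0186; 0.2396 -0.2163]  nu=[-2.1531, 1.3590]  x^+=[-1.1525, -4.0998]  P^+=[0.2960 0.1140; 0.1140 0.6940]
step 2: x^-=[-2.6285, -4.0998]  P^-=[0.5481 0.3579; 0.3579 0.8240]  H_jac=[-0.8712 0.0000; 0.0000 -0.8181]  S=[0.8660 0.2421; 0.2421 1.0115]  K=[-0.5042 -0.1688; -0.1862 -0.6219]  nu=[-0.9991, 0.9350]  x^+=[-2.2825, -4.4952]  P^+=[0.2579 0.0869; 0.0869 0.3467]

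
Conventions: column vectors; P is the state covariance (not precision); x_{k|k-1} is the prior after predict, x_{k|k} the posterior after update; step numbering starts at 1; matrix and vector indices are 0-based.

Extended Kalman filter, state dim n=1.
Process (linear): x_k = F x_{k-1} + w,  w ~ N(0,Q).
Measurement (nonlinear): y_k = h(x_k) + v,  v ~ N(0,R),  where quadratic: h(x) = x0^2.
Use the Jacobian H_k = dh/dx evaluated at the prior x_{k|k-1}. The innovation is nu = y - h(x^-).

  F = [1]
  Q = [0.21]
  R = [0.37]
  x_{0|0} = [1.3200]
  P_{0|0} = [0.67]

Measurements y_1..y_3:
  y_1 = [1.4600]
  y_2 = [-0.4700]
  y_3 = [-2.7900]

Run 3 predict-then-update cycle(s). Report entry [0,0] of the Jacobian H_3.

step 1: x^-=[1.3200]  P^-=[0.8800]  H_jac=[2.6400]  S=[6.5032]  K=[0.3572]  nu=[-0.2824]  x^+=[1.2191]  P^+=[0.0501]
step 2: x^-=[1.2191]  P^-=[0.2601]  H_jac=[2.4382]  S=[1.9161]  K=[0.3309]  nu=[-1.9562]  x^+=[0.5717]  P^+=[0.0502]
step 3: x^-=[0.5717]  P^-=[0.2602]  H_jac=[1.1434]  S=[0.7102]  K=[0.4189]  nu=[-3.1169]  x^+=[-0.7341]  P^+=[0.1356]

H_jac[0,0] = 1.1434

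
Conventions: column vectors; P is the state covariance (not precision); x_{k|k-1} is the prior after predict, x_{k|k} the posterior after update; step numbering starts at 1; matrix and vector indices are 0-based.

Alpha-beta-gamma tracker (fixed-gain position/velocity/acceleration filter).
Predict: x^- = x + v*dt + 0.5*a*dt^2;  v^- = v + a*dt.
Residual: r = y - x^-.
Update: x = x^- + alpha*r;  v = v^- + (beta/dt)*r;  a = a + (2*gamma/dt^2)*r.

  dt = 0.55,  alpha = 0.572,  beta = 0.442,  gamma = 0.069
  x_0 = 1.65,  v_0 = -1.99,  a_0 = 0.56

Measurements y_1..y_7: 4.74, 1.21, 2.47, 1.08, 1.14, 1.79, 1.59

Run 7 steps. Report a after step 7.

a_post = 0.3085

step 1: x_pred=0.6402  r=4.0998  x^+=2.9853  v^+=1.6127  a^+=2.4303
step 2: x_pred=4.2399  r=-3.0299  x^+=2.5068  v^+=0.5145  a^+=1.0481
step 3: x_pred=2.9483  r=-0.4783  x^+=2.6747  v^+=0.7066  a^+=0.8299
step 4: x_pred=3.1889  r=-2.1089  x^+=1.9826  v^+=-0.5317  a^+=-0.1322
step 5: x_pred=1.6702  r=-0.5302  x^+=1.3669  v^+=-1.0305  a^+=-0.3740
step 6: x_pred=0.7436  r=1.0464  x^+=1.3421  v^+=-0.3952  a^+=0.1034
step 7: x_pred=1.1404  r=0.4496  x^+=1.3976  v^+=0.0229  a^+=0.3085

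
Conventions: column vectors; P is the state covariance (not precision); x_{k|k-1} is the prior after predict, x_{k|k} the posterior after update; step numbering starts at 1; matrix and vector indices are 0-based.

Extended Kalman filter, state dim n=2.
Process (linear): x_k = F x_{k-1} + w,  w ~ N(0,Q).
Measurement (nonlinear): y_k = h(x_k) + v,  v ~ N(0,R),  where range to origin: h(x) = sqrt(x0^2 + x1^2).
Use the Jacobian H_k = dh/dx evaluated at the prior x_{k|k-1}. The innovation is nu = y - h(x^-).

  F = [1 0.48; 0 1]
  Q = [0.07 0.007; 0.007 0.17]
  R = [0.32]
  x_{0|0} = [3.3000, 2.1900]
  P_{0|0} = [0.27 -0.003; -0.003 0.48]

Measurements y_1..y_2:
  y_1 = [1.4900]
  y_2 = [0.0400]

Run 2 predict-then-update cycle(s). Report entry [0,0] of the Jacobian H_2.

step 1: x^-=[4.3512, 2.1900]  P^-=[0.4477 0.2344; 0.2344 0.6500]  H_jac=[0.8932 0.4496]  S=[0.9969]  K=[0.5069; 0.5032]  nu=[-3.3812]  x^+=[2.6373, 0.4886]  P^+=[0.1916 -0.0199; -0.0199 0.3976]
step 2: x^-=[2.8718, 0.4886]  P^-=[0.3341 0.1780; 0.1780 0.5676]  H_jac=[0.9858 0.1677]  S=[0.7196]  K=[0.4993; 0.3762]  nu=[-2.8731]  x^+=[1.4374, -0.5922]  P^+=[0.1548 0.0429; 0.0429 0.4658]

H_jac[0,0] = 0.9858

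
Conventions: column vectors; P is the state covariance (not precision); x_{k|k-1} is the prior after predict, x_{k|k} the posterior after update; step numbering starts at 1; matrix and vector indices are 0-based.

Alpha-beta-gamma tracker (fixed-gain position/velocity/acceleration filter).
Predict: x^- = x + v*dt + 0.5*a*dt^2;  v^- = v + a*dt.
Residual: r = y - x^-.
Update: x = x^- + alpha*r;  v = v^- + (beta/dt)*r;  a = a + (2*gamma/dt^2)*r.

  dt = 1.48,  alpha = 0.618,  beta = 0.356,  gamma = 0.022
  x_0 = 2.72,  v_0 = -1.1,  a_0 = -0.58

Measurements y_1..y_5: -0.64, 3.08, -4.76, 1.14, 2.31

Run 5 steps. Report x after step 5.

x_post = -0.2904

step 1: x_pred=0.4568  r=-1.0968  x^+=-0.2210  v^+=-2.2222  a^+=-0.6020
step 2: x_pred=-4.1693  r=7.2493  x^+=0.3108  v^+=-1.3695  a^+=-0.4564
step 3: x_pred=-2.2159  r=-2.5441  x^+=-3.7882  v^+=-2.6569  a^+=-0.5075
step 4: x_pred=-8.2762  r=9.4162  x^+=-2.4570  v^+=-1.1431  a^+=-0.3184
step 5: x_pred=-4.4974  r=6.8074  x^+=-0.2904  v^+=0.0232  a^+=-0.1816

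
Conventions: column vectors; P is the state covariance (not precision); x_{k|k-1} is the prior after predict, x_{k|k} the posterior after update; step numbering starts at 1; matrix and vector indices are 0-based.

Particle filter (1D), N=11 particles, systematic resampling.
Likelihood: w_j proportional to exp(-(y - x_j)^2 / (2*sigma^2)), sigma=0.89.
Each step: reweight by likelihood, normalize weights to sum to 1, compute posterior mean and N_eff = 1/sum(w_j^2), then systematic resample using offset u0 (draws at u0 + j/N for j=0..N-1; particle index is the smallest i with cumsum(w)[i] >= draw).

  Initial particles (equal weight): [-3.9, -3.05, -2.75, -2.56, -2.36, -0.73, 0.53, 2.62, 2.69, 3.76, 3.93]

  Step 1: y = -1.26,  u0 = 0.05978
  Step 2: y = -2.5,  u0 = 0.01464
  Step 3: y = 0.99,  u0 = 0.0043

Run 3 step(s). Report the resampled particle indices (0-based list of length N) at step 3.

resampled_idx = [4, 10, 10, 10, 10, 10, 10, 10, 10, 10, 10]

step 1: w=[0.0057, 0.0610, 0.1134, 0.1585, 0.2146, 0.3858, 0.0610, 0.0000, 0.0000, 0.0000, 0.0000]  mean=-1.6814  Neff=4.1604  idx=[1, 2, 3, 3, 4, 4, 5, 5, 5, 5, 6]
step 2: w=[0.1308, 0.1522, 0.1580, 0.1580, 0.1564, 0.1564, 0.0219, 0.0219, 0.0219, 0.0219, 0.0005]  mean=-2.4285  Neff=7.0892  idx=[0, 0, 1, 2, 2, 3, 3, 4, 4, 5, 6]
step 3: w=[0.0002, 0.0002, 0.0009, 0.0022, 0.0022, 0.0022, 0.0022, 0.0053, 0.0053, 0.0053, 0.9740]  mean=-0.7749  Neff=1.0541  idx=[4, 10, 10, 10, 10, 10, 10, 10, 10, 10, 10]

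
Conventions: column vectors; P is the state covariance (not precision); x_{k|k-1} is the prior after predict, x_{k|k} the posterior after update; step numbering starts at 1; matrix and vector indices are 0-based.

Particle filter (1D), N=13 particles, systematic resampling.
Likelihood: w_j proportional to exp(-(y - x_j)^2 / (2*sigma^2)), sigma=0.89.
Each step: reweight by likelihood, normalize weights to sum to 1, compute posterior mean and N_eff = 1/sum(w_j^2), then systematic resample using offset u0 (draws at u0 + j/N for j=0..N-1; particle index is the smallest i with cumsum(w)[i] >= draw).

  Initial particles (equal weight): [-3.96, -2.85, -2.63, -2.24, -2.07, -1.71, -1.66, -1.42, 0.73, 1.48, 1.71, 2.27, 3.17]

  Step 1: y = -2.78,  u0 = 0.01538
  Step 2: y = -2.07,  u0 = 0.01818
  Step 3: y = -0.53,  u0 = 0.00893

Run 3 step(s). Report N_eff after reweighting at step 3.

N_eff = 8.1134

step 1: w=[0.0797, 0.1914, 0.1893, 0.1597, 0.1397, 0.0932, 0.0870, 0.0597, 0.0001, 0.0000, 0.0000, 0.0000, 0.0000]  mean=-2.3949  Neff=6.9582  idx=[0, 1, 1, 1, 2, 2, 3, 3, 4, 4, 5, 6, 6]
step 2: w=[0.0100, 0.0650, 0.0650, 0.0650, 0.0783, 0.0783, 0.0938, 0.0938, 0.0955, 0.0955, 0.0880, 0.0859, 0.0859]  mean=-2.2586  Neff=11.9953  idx=[1, 2, 3, 4, 5, 6, 7, 8, 8, 9, 10, 11, 12]
step 3: w=[0.0133, 0.0133, 0.0133, 0.0245, 0.0245, 0.0627, 0.0627, 0.0888, 0.0888, 0.0888, 0.1648, 0.1773, 0.1773]  mean=-1.9452  Neff=8.1134  idx=[0, 4, 6, 7, 8, 9, 9, 10, 10, 11, 11, 12, 12]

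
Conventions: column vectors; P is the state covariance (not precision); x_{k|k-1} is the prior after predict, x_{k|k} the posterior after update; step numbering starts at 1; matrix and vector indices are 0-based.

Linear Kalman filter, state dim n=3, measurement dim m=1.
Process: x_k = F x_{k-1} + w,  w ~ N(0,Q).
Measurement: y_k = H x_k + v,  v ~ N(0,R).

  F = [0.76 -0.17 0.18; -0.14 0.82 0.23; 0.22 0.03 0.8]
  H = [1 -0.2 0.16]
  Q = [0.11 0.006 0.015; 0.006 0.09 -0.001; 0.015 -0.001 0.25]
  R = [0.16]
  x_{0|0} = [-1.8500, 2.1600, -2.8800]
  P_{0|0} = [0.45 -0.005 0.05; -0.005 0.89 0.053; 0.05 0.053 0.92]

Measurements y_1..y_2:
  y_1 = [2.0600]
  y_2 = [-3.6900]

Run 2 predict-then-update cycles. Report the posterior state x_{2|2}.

step 1: x^-=[-2.2916, 1.3678, -2.6462]  P^-=[0.4372 -0.1179 0.2437; -0.1179 0.7638 0.2075; 0.2437 0.2075 0.8815]  S=[0.7621]  K=[0.6557; -0.3115; 0.4504]  nu=[5.0486]  x^+=[1.0188, -0.2050, -0.3725]  P^+=[0.1095 0.0378 0.0186; 0.0378 0.6899 0.3144; 0.0186 0.3144 0.7269]
step 2: x^-=[0.7420, -0.3964, -0.0800]  P^-=[0.1928 -0.0104 0.1049; -0.0104 0.7032 0.3603; 0.1049 0.3603 0.7433]  S=[0.4146]  K=[0.5105; -0.2251; 0.3661]  nu=[-4.4985]  x^+=[-1.5545, 0.6163, -1.7268]  P^+=[0.0848 0.0373 0.0274; 0.0373 0.6822 0.3945; 0.0274 0.3945 0.6877]

x_post = [-1.5545, 0.6163, -1.7268]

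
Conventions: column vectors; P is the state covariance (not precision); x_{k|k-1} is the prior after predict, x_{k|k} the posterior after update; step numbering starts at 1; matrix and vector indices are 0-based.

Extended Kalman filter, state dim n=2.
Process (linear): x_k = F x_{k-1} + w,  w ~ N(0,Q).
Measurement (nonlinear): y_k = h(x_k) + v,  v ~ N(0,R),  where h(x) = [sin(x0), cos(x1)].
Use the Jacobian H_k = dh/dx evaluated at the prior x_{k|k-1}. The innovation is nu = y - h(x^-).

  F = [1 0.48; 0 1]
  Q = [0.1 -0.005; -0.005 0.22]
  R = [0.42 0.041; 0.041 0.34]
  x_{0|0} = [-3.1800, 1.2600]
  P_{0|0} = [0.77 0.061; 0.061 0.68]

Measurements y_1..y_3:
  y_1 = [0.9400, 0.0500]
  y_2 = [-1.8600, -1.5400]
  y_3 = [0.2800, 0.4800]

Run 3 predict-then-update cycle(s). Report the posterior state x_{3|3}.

step 1: x^-=[-2.5752, 1.2600]  P^-=[1.0852 0.3824; 0.3824 0.9000]  H_jac=[-0.8438 0.0000; 0.0000 -0.9521]  S=[1.1928 0.3482; 0.3482 1.1558]  K=[-0.7410 -0.0918; -0.0593 -0.7235]  nu=[1.4766, -0.2558]  x^+=[-3.6459, 1.3575]  P^+=[0.3733 0.0647; 0.0647 0.2609]
step 2: x^-=[-2.9943, 1.3575]  P^-=[0.5955 0.1849; 0.1849 0.4809]  H_jac=[-0.9892 0.0000; 0.0000 -0.9773]  S=[1.0026 0.2198; 0.2198 0.7994]  K=[-0.5724 -0.0687; -0.0570 -0.5723]  nu=[-1.7132, -1.7517]  x^+=[-1.8932, 2.4577]  P^+=[0.2459 0.0479; 0.0479 0.2015]
step 3: x^-=[-0.7136, 2.4577]  P^-=[0.4383 0.1396; 0.1396 0.4215]  H_jac=[0.7560 0.0000; 0.0000 -0.6319]  S=[0.6705 -0.0257; -0.0257 0.5083]  K=[0.4885 -0.1489; 0.1376 -0.5170]  nu=[0.9345, 1.2551]  x^+=[-0.4439, 1.9374]  P^+=[0.2633 0.0484; 0.0484 0.2693]

x_post = [-0.4439, 1.9374]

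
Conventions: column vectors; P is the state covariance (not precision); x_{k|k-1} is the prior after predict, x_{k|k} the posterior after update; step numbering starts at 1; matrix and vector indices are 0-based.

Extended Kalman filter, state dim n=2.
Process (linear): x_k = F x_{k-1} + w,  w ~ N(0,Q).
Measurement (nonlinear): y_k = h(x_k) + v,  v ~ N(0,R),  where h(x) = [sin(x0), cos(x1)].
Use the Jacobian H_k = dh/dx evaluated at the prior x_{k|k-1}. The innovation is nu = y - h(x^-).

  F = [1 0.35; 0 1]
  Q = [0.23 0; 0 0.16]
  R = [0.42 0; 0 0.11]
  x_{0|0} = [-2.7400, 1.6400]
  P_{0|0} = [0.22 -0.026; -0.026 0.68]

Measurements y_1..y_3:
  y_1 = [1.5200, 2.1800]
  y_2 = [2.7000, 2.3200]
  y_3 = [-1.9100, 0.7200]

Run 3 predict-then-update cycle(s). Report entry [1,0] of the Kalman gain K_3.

step 1: x^-=[-2.1660, 1.6400]  P^-=[0.5151 0.2120; 0.2120 0.8400]  H_jac=[-0.5607 0.0000; 0.0000 -0.9976]  S=[0.5819 0.1186; 0.1186 0.9460]  K=[-0.4625 -0.1656; -0.0244 -0.8828]  nu=[2.3480, 2.2491]  x^+=[-3.6245, -0.4027]  P^+=[0.3465 0.0183; 0.0183 0.0973]
step 2: x^-=[-3.7655, -0.4027]  P^-=[0.6012 0.0523; 0.0523 0.2573]  H_jac=[-0.8116 0.0000; 0.0000 0.3919]  S=[0.8160 -0.0166; -0.0166 0.1495]  K=[-0.5965 0.0708; -0.0384 0.6702]  nu=[2.1158, 1.4000]  x^+=[-4.9285, 0.4544]  P^+=[0.3087 0.0199; 0.0199 0.1881]
step 3: x^-=[-4.7695, 0.4544]  P^-=[0.5756 0.0857; 0.0857 0.3481]  H_jac=[0.0571 0.0000; 0.0000 -0.4389]  S=[0.4219 -0.0021; -0.0021 0.1771]  K=[0.0768 -0.2115; 0.0072 -0.8628]  nu=[-2.9084, -0.1785]  x^+=[-4.9550, 0.5875]  P^+=[0.5652 0.0530; 0.0530 0.2162]

K[1,0] = 0.0072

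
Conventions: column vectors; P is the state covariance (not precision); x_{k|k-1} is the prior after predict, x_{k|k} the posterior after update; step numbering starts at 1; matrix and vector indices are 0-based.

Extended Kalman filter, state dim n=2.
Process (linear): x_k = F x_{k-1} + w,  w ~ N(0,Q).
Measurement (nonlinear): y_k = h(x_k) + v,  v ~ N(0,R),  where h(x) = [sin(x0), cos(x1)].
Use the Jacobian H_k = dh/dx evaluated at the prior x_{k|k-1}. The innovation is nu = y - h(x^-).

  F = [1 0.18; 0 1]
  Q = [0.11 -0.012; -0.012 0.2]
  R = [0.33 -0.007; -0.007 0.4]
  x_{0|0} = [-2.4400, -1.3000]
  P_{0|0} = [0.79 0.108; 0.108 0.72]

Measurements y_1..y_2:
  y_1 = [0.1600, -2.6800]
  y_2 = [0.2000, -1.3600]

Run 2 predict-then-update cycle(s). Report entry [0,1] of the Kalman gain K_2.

K[0,1] = -0.0319

step 1: x^-=[-2.6740, -1.3000]  P^-=[0.9622 0.2256; 0.2256 0.9200]  H_jac=[-0.8927 0.0000; 0.0000 0.9636]  S=[1.0967 -0.2010; -0.2010 1.2542]  K=[-0.7741 0.0492; -0.0557 0.6979]  nu=[0.6107, -2.9475]  x^+=[-3.2919, -3.3911]  P^+=[0.2866 0.0261; 0.0261 0.2901]
step 2: x^-=[-3.9023, -3.3911]  P^-=[0.4154 0.0663; 0.0663 0.4901]  H_jac=[-0.7244 0.0000; 0.0000 -0.2469]  S=[0.5479 0.0049; 0.0049 0.4299]  K=[-0.5488 -0.0319; -0.0851 -0.2805]  nu=[-0.4894, -0.3910]  x^+=[-3.6212, -3.2397]  P^+=[0.2497 0.0361; 0.0361 0.4521]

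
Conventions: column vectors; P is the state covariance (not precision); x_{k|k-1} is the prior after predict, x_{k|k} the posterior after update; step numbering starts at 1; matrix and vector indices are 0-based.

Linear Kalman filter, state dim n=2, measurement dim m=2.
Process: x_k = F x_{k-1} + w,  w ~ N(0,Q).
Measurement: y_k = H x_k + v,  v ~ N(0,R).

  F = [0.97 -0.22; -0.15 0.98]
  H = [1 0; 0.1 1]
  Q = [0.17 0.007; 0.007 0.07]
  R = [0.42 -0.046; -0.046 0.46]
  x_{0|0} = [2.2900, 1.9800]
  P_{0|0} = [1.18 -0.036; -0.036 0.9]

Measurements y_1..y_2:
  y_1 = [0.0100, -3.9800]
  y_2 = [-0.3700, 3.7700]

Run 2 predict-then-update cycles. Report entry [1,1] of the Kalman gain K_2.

K[1,1] = 0.4384

step 1: x^-=[1.7857, 1.5969]  P^-=[1.3392 -0.3941; -0.3941 0.9715]  S=[1.7592 -0.3062; -0.3062 1.3661]  K=[0.7577 -0.0207; -0.1096 0.6578]  nu=[-1.7757, -5.7555]  x^+=[0.5592, -1.9943]  P^+=[0.3192 -0.0763; -0.0763 0.3152]
step 2: x^-=[0.9811, -2.0383]  P^-=[0.5181 -0.1824; -0.1824 0.4024]  S=[0.9381 -0.1766; -0.1766 0.8311]  K=[0.5445 -0.0415; -0.1119 0.4384]  nu=[-1.3511, 5.7101]  x^+=[0.0088, 0.6164]  P^+=[0.2306 -0.0672; -0.0672 0.2135]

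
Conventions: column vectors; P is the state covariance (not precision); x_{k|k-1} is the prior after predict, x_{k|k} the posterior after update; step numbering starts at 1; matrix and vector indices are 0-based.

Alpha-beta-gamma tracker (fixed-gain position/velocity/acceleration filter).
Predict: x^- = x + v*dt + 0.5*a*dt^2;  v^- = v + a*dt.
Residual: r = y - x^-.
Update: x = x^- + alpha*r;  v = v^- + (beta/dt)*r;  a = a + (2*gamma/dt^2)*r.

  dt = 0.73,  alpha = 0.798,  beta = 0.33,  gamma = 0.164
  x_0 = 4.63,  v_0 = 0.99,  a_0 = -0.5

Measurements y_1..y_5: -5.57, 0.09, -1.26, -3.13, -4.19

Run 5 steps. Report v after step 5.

v_post = -0.6323

step 1: x_pred=5.2195  r=-10.7895  x^+=-3.3905  v^+=-4.2524  a^+=-7.1409
step 2: x_pred=-8.3975  r=8.4875  x^+=-1.6245  v^+=-5.6285  a^+=-1.9169
step 3: x_pred=-6.2440  r=4.9840  x^+=-2.2668  v^+=-4.7748  a^+=1.1508
step 4: x_pred=-5.4457  r=2.3157  x^+=-3.5978  v^+=-2.8878  a^+=2.5761
step 5: x_pred=-5.0195  r=0.8295  x^+=-4.3576  v^+=-0.6323  a^+=3.0867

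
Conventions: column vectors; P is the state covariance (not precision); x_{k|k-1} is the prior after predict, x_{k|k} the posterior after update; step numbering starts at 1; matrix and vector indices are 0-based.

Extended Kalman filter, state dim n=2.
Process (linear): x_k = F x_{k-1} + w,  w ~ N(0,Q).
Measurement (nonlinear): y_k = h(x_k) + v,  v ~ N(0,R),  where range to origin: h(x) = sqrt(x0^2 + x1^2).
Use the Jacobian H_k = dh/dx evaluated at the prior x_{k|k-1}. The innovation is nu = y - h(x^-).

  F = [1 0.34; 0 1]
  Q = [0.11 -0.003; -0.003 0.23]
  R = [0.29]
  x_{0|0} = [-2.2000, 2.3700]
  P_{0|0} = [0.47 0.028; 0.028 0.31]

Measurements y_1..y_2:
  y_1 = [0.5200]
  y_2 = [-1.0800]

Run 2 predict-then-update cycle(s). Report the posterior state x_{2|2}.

x_post = [-0.6009, -0.2819]

step 1: x^-=[-1.3942, 2.3700]  P^-=[0.6349 0.1304; 0.1304 0.5400]  H_jac=[-0.5070 0.8619]  S=[0.7404]  K=[-0.2830; 0.5393]  nu=[-2.2297]  x^+=[-0.7633, 1.1675]  P^+=[0.5756 0.2434; 0.2434 0.3246]
step 2: x^-=[-0.3663, 1.1675]  P^-=[0.8886 0.3508; 0.3508 0.5546]  H_jac=[-0.2994 0.9541]  S=[0.6742]  K=[0.1018; 0.6292]  nu=[-2.3036]  x^+=[-0.6009, -0.2819]  P^+=[0.8816 0.3076; 0.3076 0.2877]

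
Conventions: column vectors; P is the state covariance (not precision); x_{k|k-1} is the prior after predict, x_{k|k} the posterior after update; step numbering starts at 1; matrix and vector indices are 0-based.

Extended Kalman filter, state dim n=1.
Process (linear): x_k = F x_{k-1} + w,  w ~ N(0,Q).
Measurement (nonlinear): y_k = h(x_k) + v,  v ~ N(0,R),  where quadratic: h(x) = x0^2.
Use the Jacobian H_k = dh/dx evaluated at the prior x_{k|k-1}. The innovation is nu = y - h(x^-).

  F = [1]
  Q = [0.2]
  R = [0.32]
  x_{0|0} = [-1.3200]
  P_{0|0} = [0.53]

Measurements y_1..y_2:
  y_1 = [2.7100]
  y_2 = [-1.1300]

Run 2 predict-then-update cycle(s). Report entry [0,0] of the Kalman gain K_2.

K[0,0] = -0.2685

step 1: x^-=[-1.3200]  P^-=[0.7300]  H_jac=[-2.6400]  S=[5.4078]  K=[-0.3564]  nu=[0.9676]  x^+=[-1.6648]  P^+=[0.0432]
step 2: x^-=[-1.6648]  P^-=[0.2432]  H_jac=[-3.3297]  S=[3.0162]  K=[-0.2685]  nu=[-3.9016]  x^+=[-0.6174]  P^+=[0.0258]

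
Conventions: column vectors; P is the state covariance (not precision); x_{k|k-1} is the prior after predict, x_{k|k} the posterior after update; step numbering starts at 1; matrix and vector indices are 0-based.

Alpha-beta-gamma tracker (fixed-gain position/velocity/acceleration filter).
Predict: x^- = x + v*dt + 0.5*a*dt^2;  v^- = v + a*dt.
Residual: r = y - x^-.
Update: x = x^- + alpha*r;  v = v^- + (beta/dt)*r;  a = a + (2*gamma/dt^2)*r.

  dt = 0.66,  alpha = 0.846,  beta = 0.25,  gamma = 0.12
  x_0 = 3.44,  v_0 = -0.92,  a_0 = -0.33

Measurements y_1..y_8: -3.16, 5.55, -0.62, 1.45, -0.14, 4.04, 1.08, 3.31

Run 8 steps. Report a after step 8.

a_post = 0.4768

step 1: x_pred=2.7609  r=-5.9209  x^+=-2.2482  v^+=-3.3806  a^+=-3.5922
step 2: x_pred=-5.2617  r=10.8117  x^+=3.8850  v^+=-1.6561  a^+=2.3647
step 3: x_pred=3.3070  r=-3.9270  x^+=-0.0152  v^+=-1.5829  a^+=0.2010
step 4: x_pred=-1.0162  r=2.4662  x^+=1.0702  v^+=-0.5161  a^+=1.5598
step 5: x_pred=1.0693  r=-1.2093  x^+=0.0462  v^+=0.0553  a^+=0.8935
step 6: x_pred=0.2774  r=3.7626  x^+=3.4606  v^+=2.0703  a^+=2.9666
step 7: x_pred=5.4731  r=-4.3931  x^+=1.7565  v^+=2.3642  a^+=0.5462
step 8: x_pred=3.4359  r=-0.1259  x^+=3.3294  v^+=2.6770  a^+=0.4768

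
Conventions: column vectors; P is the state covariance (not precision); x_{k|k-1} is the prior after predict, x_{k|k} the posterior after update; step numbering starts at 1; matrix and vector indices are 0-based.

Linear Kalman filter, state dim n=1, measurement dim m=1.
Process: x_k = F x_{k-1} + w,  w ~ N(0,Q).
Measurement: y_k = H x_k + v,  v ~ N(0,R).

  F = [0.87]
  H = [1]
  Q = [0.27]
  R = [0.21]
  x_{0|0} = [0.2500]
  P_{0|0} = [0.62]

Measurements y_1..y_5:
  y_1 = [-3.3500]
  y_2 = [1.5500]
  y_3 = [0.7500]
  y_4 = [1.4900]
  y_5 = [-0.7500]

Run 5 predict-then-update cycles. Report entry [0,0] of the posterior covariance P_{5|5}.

step 1: x^-=[0.2175]  P^-=[0.7393]  S=[0.9493]  K=[0.7788]  nu=[-3.5675]  x^+=[-2.5608]  P^+=[0.1635]
step 2: x^-=[-2.2279]  P^-=[0.3938]  S=[0.6038]  K=[0.6522]  nu=[3.7779]  x^+=[0.2360]  P^+=[0.1370]
step 3: x^-=[0.2053]  P^-=[0.3737]  S=[0.5837]  K=[0.6402]  nu=[0.5447]  x^+=[0.5540]  P^+=[0.1344]
step 4: x^-=[0.4820]  P^-=[0.3718]  S=[0.5818]  K=[0.6390]  nu=[1.0080]  x^+=[1.1261]  P^+=[0.1342]
step 5: x^-=[0.9797]  P^-=[0.3716]  S=[0.5816]  K=[0.6389]  nu=[-1.7297]  x^+=[-0.1254]  P^+=[0.1342]

P_post[0,0] = 0.1342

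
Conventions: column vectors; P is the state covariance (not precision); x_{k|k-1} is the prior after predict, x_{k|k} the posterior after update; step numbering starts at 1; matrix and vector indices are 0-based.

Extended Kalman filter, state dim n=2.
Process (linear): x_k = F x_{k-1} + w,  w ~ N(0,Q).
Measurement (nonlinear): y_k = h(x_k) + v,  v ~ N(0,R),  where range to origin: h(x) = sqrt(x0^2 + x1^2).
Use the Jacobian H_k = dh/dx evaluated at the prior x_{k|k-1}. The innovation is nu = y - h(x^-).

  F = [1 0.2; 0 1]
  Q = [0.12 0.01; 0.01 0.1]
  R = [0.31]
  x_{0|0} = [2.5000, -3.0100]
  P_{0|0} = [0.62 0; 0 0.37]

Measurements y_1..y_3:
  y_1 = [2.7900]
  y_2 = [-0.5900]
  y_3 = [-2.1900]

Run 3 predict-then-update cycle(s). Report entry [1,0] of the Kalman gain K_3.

K[1,0] = -0.1698

step 1: x^-=[1.8980, -3.0100]  P^-=[0.7548 0.0840; 0.0840 0.4700]  H_jac=[0.5334 -0.8459]  S=[0.7852]  K=[0.4222; -0.4492]  nu=[-0.7684]  x^+=[1.5735, -2.6648]  P^+=[0.6148 0.2329; 0.2329 0.3115]
step 2: x^-=[1.0406, -2.6648]  P^-=[0.8405 0.3052; 0.3052 0.4115]  H_jac=[0.3637 -0.9315]  S=[0.5714]  K=[0.0374; -0.4765]  nu=[-3.4508]  x^+=[0.9115, -1.0204]  P^+=[0.8397 0.3154; 0.3154 0.2818]
step 3: x^-=[0.7074, -1.0204]  P^-=[1.0971 0.3818; 0.3818 0.3818]  H_jac=[0.5698 -0.8218]  S=[0.5664]  K=[0.5496; -0.1698]  nu=[-3.4316]  x^+=[-1.1786, -0.4375]  P^+=[0.9260 0.4347; 0.4347 0.3654]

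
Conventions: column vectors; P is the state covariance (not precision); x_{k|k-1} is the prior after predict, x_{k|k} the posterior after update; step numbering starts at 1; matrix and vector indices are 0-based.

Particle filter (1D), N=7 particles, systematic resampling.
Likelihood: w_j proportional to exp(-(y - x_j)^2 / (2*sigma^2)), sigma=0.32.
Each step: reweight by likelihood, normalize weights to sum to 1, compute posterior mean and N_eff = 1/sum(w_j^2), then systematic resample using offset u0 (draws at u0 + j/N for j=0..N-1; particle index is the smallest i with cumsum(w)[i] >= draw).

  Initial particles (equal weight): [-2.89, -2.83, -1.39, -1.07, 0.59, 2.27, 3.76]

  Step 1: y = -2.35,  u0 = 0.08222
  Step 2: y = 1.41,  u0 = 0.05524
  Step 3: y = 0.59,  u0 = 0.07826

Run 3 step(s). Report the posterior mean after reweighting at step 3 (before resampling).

post_mean = -2.8313

step 1: w=[0.4174, 0.5628, 0.0193, 0.0006, 0.0000, 0.0000, 0.0000]  mean=-2.8263  Neff=2.0354  idx=[0, 0, 0, 1, 1, 1, 1]
step 2: w=[0.0193, 0.0193, 0.0193, 0.2355, 0.2355, 0.2355, 0.2355]  mean=-2.8335  Neff=4.4841  idx=[2, 3, 4, 4, 5, 6, 6]
step 3: w=[0.0216, 0.1631, 0.1631, 0.1631, 0.1631, 0.1631, 0.1631]  mean=-2.8313  Neff=6.2496  idx=[1, 2, 3, 3, 4, 5, 6]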